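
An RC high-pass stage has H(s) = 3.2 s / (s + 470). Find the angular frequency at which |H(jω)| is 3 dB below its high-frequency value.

For a single-pole high-pass, the −3 dB point is at the pole: ω = 470 rad s⁻¹.

470 rad s⁻¹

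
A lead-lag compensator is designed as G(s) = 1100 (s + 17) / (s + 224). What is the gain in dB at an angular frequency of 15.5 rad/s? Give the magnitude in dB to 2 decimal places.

41.04 dB

|j15.5 + 17| = √(15.5² + 17²) = 23.01
|j15.5 + 224| = √(15.5² + 224²) = 224.5
|G(j15.5)| = 1100 × 23.01 / 224.5 = 112.7
20 log₁₀(112.7) = 41.039 dB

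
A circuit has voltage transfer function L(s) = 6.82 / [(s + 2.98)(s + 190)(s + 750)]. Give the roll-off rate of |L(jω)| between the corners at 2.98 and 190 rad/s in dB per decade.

-20 dB/decade

In this band the factors already past their corner are: pole at 2.98; net slope = -20 dB/decade.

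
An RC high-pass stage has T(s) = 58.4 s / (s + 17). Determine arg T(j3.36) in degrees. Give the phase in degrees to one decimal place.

78.8°

∠(j3.36) = 90.00°
∠(j3.36 + 17) = arctan(3.36/17) = 11.18°
∠T(j3.36) = 90.00° − 11.18° = 78.82°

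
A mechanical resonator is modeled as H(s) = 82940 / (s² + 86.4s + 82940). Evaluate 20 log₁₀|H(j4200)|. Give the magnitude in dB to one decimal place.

|(j4200)² + 86.4(j4200) + 82940| = |-1.7557e+07 + j3.6288e+05| = 1.756e+07
|H(j4200)| = 82940 / 1.756e+07 = 0.004723
20 log₁₀(0.004723) = -46.52 dB

-46.5 dB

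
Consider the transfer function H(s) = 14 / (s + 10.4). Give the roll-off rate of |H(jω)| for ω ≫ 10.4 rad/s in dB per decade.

With 0 zeros and 1 pole, the high-frequency asymptotic slope is 20 × (0 − 1) = -20 dB/decade.

-20 dB/decade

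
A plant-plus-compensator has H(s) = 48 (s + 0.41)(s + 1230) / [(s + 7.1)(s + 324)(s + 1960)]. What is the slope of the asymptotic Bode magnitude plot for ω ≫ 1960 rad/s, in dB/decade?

-20 dB/decade

With 2 zeros and 3 poles, the high-frequency asymptotic slope is 20 × (2 − 3) = -20 dB/decade.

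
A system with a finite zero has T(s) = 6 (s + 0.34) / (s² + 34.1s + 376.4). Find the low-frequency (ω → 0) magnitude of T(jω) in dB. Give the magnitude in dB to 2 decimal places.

-45.32 dB

T(0) = 6 × 0.34 / 376.4 = 0.0054198
20 log₁₀(0.0054198) = -45.320 dB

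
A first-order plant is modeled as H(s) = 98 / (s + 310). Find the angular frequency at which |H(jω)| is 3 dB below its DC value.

For a single-pole low-pass, the −3 dB point is at the pole: ω = 310 rad/s.

310 rad/s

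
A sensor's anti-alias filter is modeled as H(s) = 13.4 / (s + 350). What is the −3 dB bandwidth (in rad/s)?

For a single-pole low-pass, the −3 dB point is at the pole: ω = 350 rad/s.

350 rad/s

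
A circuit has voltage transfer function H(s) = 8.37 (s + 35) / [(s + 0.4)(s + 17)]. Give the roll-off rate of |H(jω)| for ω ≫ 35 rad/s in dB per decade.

-20 dB/decade

With 1 zero and 2 poles, the high-frequency asymptotic slope is 20 × (1 − 2) = -20 dB/decade.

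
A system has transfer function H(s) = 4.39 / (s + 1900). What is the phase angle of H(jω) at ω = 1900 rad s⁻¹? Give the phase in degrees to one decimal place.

∠(j1900 + 1900) = arctan(1900/1900) = 45.00°
∠H(j1900) = −45.00° = -45.00°

-45.0°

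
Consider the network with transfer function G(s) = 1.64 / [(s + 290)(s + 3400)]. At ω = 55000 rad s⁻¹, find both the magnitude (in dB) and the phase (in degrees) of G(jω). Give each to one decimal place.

|j55000 + 290| = √(55000² + 290²) = 5.5e+04
|j55000 + 3400| = √(55000² + 3400²) = 5.51e+04
|G(j55000)| = 1.64 / (5.5e+04 × 5.51e+04) = 5.4111e-10
20 log₁₀(5.4111e-10) = -185.33 dB
∠(j55000 + 290) = arctan(55000/290) = 89.70°
∠(j55000 + 3400) = arctan(55000/3400) = 86.46°
∠G(j55000) = − (89.70° + 86.46°) = -176.16°

|G| = -185.3 dB, ∠G = -176.2°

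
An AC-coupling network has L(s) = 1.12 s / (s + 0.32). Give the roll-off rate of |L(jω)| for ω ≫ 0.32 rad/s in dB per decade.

With 1 zero and 1 pole, the high-frequency asymptotic slope is 20 × (1 − 1) = 0 dB/decade.

0 dB/decade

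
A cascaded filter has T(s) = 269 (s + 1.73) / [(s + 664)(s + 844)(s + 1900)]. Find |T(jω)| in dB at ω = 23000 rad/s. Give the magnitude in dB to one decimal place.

-125.9 dB

|j23000 + 1.73| = √(23000² + 1.73²) = 2.3e+04
|j23000 + 664| = √(23000² + 664²) = 2.301e+04
|j23000 + 844| = √(23000² + 844²) = 2.302e+04
|j23000 + 1900| = √(23000² + 1900²) = 2.308e+04
|T(j23000)| = 269 × 2.3e+04 / (2.301e+04 × 2.302e+04 × 2.308e+04) = 5.0623e-07
20 log₁₀(5.0623e-07) = -125.91 dB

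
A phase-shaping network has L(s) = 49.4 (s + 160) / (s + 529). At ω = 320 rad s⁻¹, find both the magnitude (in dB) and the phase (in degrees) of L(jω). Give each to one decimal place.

|j320 + 160| = √(320² + 160²) = 357.8
|j320 + 529| = √(320² + 529²) = 618.3
|L(j320)| = 49.4 × 357.8 / 618.3 = 28.587
20 log₁₀(28.587) = 29.12 dB
∠(j320 + 160) = arctan(320/160) = 63.43°
∠(j320 + 529) = arctan(320/529) = 31.17°
∠L(j320) = 63.43° − 31.17° = 32.26°

|L| = 29.1 dB, ∠L = 32.3 deg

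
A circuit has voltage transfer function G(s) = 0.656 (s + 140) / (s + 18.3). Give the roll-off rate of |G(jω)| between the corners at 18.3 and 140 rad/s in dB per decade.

-20 dB/decade

In this band the factors already past their corner are: pole at 18.3; net slope = -20 dB/decade.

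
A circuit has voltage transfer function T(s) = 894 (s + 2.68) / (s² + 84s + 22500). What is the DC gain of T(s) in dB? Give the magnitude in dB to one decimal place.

-19.5 dB

T(0) = 894 × 2.68 / 22500 = 0.10649
20 log₁₀(0.10649) = -19.45 dB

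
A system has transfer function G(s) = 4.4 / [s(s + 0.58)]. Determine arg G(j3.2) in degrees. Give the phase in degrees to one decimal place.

∠(j3.2 + 0.58) = arctan(3.2/0.58) = 79.73°
∠(j3.2) = 90.00°
∠G(j3.2) = − (79.73° + 90.00°) = -169.73°

-169.7°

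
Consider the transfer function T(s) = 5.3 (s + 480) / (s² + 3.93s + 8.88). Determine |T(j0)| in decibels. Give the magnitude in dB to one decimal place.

T(0) = 5.3 × 480 / 8.88 = 286.49
20 log₁₀(286.49) = 49.14 dB

49.1 dB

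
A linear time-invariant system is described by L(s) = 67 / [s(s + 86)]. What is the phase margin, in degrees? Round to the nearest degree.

Gain crossover: |L(jω)| = 1 at ω ≈ 0.779 rad s⁻¹.
∠L(j0.779) = −90° − arctan(0.779/86) ≈ -90.52°
PM = 180° + (-90.52°) = 89.48°

89°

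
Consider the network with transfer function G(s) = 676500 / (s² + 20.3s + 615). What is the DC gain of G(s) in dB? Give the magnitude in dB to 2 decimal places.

60.83 dB

G(0) = 676500 / 615 = 1100
20 log₁₀(1100) = 60.828 dB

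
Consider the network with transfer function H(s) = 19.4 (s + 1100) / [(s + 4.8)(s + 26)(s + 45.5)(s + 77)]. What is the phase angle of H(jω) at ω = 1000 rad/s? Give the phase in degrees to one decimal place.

-309.0°

∠(j1000 + 1100) = arctan(1000/1100) = 42.27°
∠(j1000 + 4.8) = arctan(1000/4.8) = 89.72°
∠(j1000 + 26) = arctan(1000/26) = 88.51°
∠(j1000 + 45.5) = arctan(1000/45.5) = 87.39°
∠(j1000 + 77) = arctan(1000/77) = 85.60°
∠H(j1000) = 42.27° − (89.72° + 88.51° + 87.39° + 85.60°) = -308.95°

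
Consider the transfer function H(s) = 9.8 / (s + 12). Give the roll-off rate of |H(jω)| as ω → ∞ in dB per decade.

-20 dB/decade

With 0 zeros and 1 pole, the high-frequency asymptotic slope is 20 × (0 − 1) = -20 dB/decade.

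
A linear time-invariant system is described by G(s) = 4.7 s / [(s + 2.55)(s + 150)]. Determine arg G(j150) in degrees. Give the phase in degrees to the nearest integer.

∠(j150) = 90.00°
∠(j150 + 2.55) = arctan(150/2.55) = 89.03°
∠(j150 + 150) = arctan(150/150) = 45.00°
∠G(j150) = 90.00° − (89.03° + 45.00°) = -44.03°

-44°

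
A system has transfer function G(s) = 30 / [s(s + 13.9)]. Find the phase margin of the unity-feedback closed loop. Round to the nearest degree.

81°

Gain crossover: |G(jω)| = 1 at ω ≈ 2.13 rad/s.
∠G(j2.13) = −90° − arctan(2.13/13.9) ≈ -98.73°
PM = 180° + (-98.73°) = 81.27°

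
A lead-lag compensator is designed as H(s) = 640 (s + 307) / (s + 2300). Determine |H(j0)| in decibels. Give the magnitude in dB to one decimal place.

H(0) = 640 × 307 / 2300 = 85.426
20 log₁₀(85.426) = 38.63 dB

38.6 dB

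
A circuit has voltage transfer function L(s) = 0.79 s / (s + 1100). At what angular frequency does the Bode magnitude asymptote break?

1100 rad/s

The single real pole at s = −1100 gives a corner at ω = 1100 rad/s.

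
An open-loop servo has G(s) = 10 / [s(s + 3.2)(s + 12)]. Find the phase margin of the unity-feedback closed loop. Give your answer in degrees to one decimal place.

Gain crossover: |G(jω)| = 1 at ω ≈ 0.26 rad s⁻¹.
∠G(j0.26) = −90° − arctan(0.26/3.2) − arctan(0.26/12) ≈ -95.88°
PM = 180° + (-95.88°) = 84.12°

84.1°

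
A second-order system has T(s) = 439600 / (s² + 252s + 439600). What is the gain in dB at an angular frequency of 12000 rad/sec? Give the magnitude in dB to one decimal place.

-50.3 dB

|(j12000)² + 252(j12000) + 439600| = |-1.4356e+08 + j3.024e+06| = 1.436e+08
|T(j12000)| = 439600 / 1.436e+08 = 0.0030614
20 log₁₀(0.0030614) = -50.28 dB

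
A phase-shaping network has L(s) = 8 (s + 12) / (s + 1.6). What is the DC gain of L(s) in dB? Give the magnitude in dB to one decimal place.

L(0) = 8 × 12 / 1.6 = 60
20 log₁₀(60) = 35.56 dB

35.6 dB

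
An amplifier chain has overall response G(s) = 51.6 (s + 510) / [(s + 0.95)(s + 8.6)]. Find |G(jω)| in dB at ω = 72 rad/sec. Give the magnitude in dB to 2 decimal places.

14.13 dB

|j72 + 510| = √(72² + 510²) = 515.1
|j72 + 0.95| = √(72² + 0.95²) = 72.01
|j72 + 8.6| = √(72² + 8.6²) = 72.51
|G(j72)| = 51.6 × 515.1 / (72.01 × 72.51) = 5.0901
20 log₁₀(5.0901) = 14.135 dB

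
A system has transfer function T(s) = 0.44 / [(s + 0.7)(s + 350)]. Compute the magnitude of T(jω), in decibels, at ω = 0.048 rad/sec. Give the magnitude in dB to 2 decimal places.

-54.93 dB

|j0.048 + 0.7| = √(0.048² + 0.7²) = 0.7016
|j0.048 + 350| = √(0.048² + 350²) = 350
|T(j0.048)| = 0.44 / (0.7016 × 350) = 0.0017917
20 log₁₀(0.0017917) = -54.935 dB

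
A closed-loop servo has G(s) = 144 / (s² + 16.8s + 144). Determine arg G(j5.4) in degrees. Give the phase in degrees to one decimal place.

-38.3 deg

∠[(j5.4)² + 16.8(j5.4) + 144] = ∠[114.84 + j90.72] = 38.31°
∠G(j5.4) = −38.31° = -38.31°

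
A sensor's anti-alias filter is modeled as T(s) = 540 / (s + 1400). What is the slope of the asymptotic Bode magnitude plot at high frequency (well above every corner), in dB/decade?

-20 dB/decade

With 0 zeros and 1 pole, the high-frequency asymptotic slope is 20 × (0 − 1) = -20 dB/decade.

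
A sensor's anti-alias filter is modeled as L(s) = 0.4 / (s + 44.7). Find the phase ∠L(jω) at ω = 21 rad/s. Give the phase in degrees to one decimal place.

-25.2°

∠(j21 + 44.7) = arctan(21/44.7) = 25.16°
∠L(j21) = −25.16° = -25.16°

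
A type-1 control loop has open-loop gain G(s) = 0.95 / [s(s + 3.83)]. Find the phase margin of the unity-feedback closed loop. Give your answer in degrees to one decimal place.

86.3°

Gain crossover: |G(jω)| = 1 at ω ≈ 0.248 rad/sec.
∠G(j0.248) = −90° − arctan(0.248/3.83) ≈ -93.70°
PM = 180° + (-93.70°) = 86.30°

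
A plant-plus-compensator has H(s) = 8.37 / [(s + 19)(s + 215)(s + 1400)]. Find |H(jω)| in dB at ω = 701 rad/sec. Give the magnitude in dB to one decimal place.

-159.7 dB

|j701 + 19| = √(701² + 19²) = 701.3
|j701 + 215| = √(701² + 215²) = 733.2
|j701 + 1400| = √(701² + 1400²) = 1566
|H(j701)| = 8.37 / (701.3 × 733.2 × 1566) = 1.0397e-08
20 log₁₀(1.0397e-08) = -159.66 dB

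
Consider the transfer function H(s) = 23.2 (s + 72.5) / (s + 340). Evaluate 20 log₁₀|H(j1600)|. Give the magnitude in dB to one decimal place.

|j1600 + 72.5| = √(1600² + 72.5²) = 1602
|j1600 + 340| = √(1600² + 340²) = 1636
|H(j1600)| = 23.2 × 1602 / 1636 = 22.717
20 log₁₀(22.717) = 27.13 dB

27.1 dB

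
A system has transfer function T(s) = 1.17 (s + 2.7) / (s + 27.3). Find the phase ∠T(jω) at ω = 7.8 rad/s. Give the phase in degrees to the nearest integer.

55 deg

∠(j7.8 + 2.7) = arctan(7.8/2.7) = 70.91°
∠(j7.8 + 27.3) = arctan(7.8/27.3) = 15.95°
∠T(j7.8) = 70.91° − 15.95° = 54.96°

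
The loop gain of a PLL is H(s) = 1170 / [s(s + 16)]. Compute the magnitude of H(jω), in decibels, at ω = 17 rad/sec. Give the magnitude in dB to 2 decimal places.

9.39 dB

|j17 + 16| = √(17² + 16²) = 23.35
|j17| = 17
|H(j17)| = 1170 / (23.35 × 17) = 2.9481
20 log₁₀(2.9481) = 9.391 dB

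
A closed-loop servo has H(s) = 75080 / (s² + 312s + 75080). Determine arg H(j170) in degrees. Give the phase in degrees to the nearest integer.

-49 deg

∠[(j170)² + 312(j170) + 75080] = ∠[46180 + j53040] = 48.96°
∠H(j170) = −48.96° = -48.96°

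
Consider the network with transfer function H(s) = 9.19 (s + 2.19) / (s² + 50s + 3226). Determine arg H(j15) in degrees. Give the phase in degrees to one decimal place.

67.7°

∠(j15 + 2.19) = arctan(15/2.19) = 81.69°
∠[(j15)² + 50(j15) + 3226] = ∠[3001 + j750] = 14.03°
∠H(j15) = 81.69° − 14.03° = 67.66°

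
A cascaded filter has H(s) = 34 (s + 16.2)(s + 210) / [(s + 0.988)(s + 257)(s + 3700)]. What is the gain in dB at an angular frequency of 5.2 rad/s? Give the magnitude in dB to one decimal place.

|j5.2 + 16.2| = √(5.2² + 16.2²) = 17.01
|j5.2 + 210| = √(5.2² + 210²) = 210.1
|j5.2 + 0.988| = √(5.2² + 0.988²) = 5.293
|j5.2 + 257| = √(5.2² + 257²) = 257.1
|j5.2 + 3700| = √(5.2² + 3700²) = 3700
|H(j5.2)| = 34 × 17.01 × 210.1 / (5.293 × 257.1 × 3700) = 0.024139
20 log₁₀(0.024139) = -32.35 dB

-32.3 dB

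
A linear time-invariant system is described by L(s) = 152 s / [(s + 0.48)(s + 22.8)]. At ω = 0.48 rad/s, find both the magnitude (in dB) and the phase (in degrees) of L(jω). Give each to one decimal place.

|L| = 13.5 dB, ∠L = 43.8°

|j0.48| = 0.48
|j0.48 + 0.48| = √(0.48² + 0.48²) = 0.6788
|j0.48 + 22.8| = √(0.48² + 22.8²) = 22.81
|L(j0.48)| = 152 × 0.48 / (0.6788 × 22.81) = 4.713
20 log₁₀(4.713) = 13.47 dB
∠(j0.48) = 90.00°
∠(j0.48 + 0.48) = arctan(0.48/0.48) = 45.00°
∠(j0.48 + 22.8) = arctan(0.48/22.8) = 1.21°
∠L(j0.48) = 90.00° − (45.00° + 1.21°) = 43.79°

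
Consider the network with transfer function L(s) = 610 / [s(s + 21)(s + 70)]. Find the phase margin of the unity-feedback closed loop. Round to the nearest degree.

Gain crossover: |L(jω)| = 1 at ω ≈ 0.415 rad/s.
∠L(j0.415) = −90° − arctan(0.415/21) − arctan(0.415/70) ≈ -91.47°
PM = 180° + (-91.47°) = 88.53°

89°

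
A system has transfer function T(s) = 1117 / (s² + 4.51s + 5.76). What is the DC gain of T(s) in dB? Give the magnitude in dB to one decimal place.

45.8 dB

T(0) = 1117 / 5.76 = 193.92
20 log₁₀(193.92) = 45.75 dB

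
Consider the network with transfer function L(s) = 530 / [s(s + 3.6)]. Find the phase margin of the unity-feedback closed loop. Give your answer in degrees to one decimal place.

8.9°

Gain crossover: |L(jω)| = 1 at ω ≈ 22.9 rad/s.
∠L(j22.9) = −90° − arctan(22.9/3.6) ≈ -171.06°
PM = 180° + (-171.06°) = 8.94°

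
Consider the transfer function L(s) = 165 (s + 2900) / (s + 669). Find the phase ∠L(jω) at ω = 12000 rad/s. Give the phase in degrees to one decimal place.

-10.4°

∠(j12000 + 2900) = arctan(12000/2900) = 76.41°
∠(j12000 + 669) = arctan(12000/669) = 86.81°
∠L(j12000) = 76.41° − 86.81° = -10.40°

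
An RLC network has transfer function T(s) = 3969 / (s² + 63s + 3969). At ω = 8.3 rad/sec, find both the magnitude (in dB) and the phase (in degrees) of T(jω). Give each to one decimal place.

|(j8.3)² + 63(j8.3) + 3969| = |3900.1 + j522.9| = 3935
|T(j8.3)| = 3969 / 3935 = 1.0086
20 log₁₀(1.0086) = 0.07 dB
∠[(j8.3)² + 63(j8.3) + 3969] = ∠[3900.1 + j522.9] = 7.64°
∠T(j8.3) = −7.64° = -7.64°

|T| = 0.1 dB, ∠T = -7.6°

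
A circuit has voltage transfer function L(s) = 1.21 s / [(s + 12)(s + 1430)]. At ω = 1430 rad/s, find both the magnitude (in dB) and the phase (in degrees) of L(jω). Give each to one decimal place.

|j1430| = 1430
|j1430 + 12| = √(1430² + 12²) = 1430
|j1430 + 1430| = √(1430² + 1430²) = 2022
|L(j1430)| = 1.21 × 1430 / (1430 × 2022) = 0.0005983
20 log₁₀(0.0005983) = -64.46 dB
∠(j1430) = 90.00°
∠(j1430 + 12) = arctan(1430/12) = 89.52°
∠(j1430 + 1430) = arctan(1430/1430) = 45.00°
∠L(j1430) = 90.00° − (89.52° + 45.00°) = -44.52°

|L| = -64.5 dB, ∠L = -44.5°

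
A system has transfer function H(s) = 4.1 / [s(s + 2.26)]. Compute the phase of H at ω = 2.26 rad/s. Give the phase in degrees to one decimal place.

-135.0°

∠(j2.26 + 2.26) = arctan(2.26/2.26) = 45.00°
∠(j2.26) = 90.00°
∠H(j2.26) = − (45.00° + 90.00°) = -135.00°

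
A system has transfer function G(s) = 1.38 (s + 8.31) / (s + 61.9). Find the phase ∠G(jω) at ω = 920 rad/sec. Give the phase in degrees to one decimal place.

3.3°

∠(j920 + 8.31) = arctan(920/8.31) = 89.48°
∠(j920 + 61.9) = arctan(920/61.9) = 86.15°
∠G(j920) = 89.48° − 86.15° = 3.33°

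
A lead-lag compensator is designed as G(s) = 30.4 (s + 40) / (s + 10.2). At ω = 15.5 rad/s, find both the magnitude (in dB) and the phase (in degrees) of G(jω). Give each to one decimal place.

|G| = 36.9 dB, ∠G = -35.5°

|j15.5 + 40| = √(15.5² + 40²) = 42.9
|j15.5 + 10.2| = √(15.5² + 10.2²) = 18.56
|G(j15.5)| = 30.4 × 42.9 / 18.56 = 70.283
20 log₁₀(70.283) = 36.94 dB
∠(j15.5 + 40) = arctan(15.5/40) = 21.18°
∠(j15.5 + 10.2) = arctan(15.5/10.2) = 56.65°
∠G(j15.5) = 21.18° − 56.65° = -35.47°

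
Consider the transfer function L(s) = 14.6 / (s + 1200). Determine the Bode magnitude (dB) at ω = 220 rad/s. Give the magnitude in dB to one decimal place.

-38.4 dB

|j220 + 1200| = √(220² + 1200²) = 1220
|L(j220)| = 14.6 / 1220 = 0.011967
20 log₁₀(0.011967) = -38.44 dB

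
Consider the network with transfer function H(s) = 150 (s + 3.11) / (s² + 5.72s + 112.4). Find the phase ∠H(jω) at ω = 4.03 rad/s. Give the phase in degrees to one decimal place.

38.9°

∠(j4.03 + 3.11) = arctan(4.03/3.11) = 52.34°
∠[(j4.03)² + 5.72(j4.03) + 112.4] = ∠[96.159 + j23.052] = 13.48°
∠H(j4.03) = 52.34° − 13.48° = 38.86°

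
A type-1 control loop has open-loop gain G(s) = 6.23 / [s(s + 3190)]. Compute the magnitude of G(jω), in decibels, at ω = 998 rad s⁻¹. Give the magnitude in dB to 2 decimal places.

|j998 + 3190| = √(998² + 3190²) = 3342
|j998| = 998
|G(j998)| = 6.23 / (3342 × 998) = 1.8676e-06
20 log₁₀(1.8676e-06) = -114.574 dB

-114.57 dB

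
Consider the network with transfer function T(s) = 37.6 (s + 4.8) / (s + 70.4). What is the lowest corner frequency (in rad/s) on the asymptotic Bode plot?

Break frequencies occur at each pole and zero magnitude: 4.8 rad/s, 70.4 rad/s.
The lowest is 4.8 rad/s.

4.8 rad/s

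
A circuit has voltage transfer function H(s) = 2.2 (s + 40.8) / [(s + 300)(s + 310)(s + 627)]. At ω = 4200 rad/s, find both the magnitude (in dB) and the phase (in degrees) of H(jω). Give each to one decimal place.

|j4200 + 40.8| = √(4200² + 40.8²) = 4200
|j4200 + 300| = √(4200² + 300²) = 4211
|j4200 + 310| = √(4200² + 310²) = 4211
|j4200 + 627| = √(4200² + 627²) = 4247
|H(j4200)| = 2.2 × 4200 / (4211 × 4211 × 4247) = 1.2271e-07
20 log₁₀(1.2271e-07) = -138.22 dB
∠(j4200 + 40.8) = arctan(4200/40.8) = 89.44°
∠(j4200 + 300) = arctan(4200/300) = 85.91°
∠(j4200 + 310) = arctan(4200/310) = 85.78°
∠(j4200 + 627) = arctan(4200/627) = 81.51°
∠H(j4200) = 89.44° − (85.91° + 85.78° + 81.51°) = -163.76°

|H| = -138.2 dB, ∠H = -163.8°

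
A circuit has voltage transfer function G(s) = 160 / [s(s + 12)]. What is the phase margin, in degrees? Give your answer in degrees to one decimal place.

Gain crossover: |G(jω)| = 1 at ω ≈ 10.2 rad s⁻¹.
∠G(j10.2) = −90° − arctan(10.2/12) ≈ -130.28°
PM = 180° + (-130.28°) = 49.72°

49.7°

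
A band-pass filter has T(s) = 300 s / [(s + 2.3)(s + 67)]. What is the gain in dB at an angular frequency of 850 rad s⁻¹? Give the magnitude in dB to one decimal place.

-9.1 dB

|j850| = 850
|j850 + 2.3| = √(850² + 2.3²) = 850
|j850 + 67| = √(850² + 67²) = 852.6
|T(j850)| = 300 × 850 / (850 × 852.6) = 0.35185
20 log₁₀(0.35185) = -9.07 dB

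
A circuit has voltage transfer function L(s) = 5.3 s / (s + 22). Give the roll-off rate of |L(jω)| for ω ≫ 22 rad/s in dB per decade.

With 1 zero and 1 pole, the high-frequency asymptotic slope is 20 × (1 − 1) = 0 dB/decade.

0 dB/decade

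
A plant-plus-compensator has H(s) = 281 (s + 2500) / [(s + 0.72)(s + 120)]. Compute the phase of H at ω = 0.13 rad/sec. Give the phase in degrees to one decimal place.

-10.3°

∠(j0.13 + 2500) = arctan(0.13/2500) = 0.00°
∠(j0.13 + 0.72) = arctan(0.13/0.72) = 10.23°
∠(j0.13 + 120) = arctan(0.13/120) = 0.06°
∠H(j0.13) = 0.00° − (10.23° + 0.06°) = -10.29°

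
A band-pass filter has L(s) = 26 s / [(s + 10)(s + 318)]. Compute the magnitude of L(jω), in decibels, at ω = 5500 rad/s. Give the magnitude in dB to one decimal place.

|j5500| = 5500
|j5500 + 10| = √(5500² + 10²) = 5500
|j5500 + 318| = √(5500² + 318²) = 5509
|L(j5500)| = 26 × 5500 / (5500 × 5509) = 0.0047194
20 log₁₀(0.0047194) = -46.52 dB

-46.5 dB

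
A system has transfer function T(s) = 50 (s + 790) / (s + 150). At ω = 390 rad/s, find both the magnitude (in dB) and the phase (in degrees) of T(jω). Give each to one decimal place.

|T| = 40.5 dB, ∠T = -42.7°

|j390 + 790| = √(390² + 790²) = 881
|j390 + 150| = √(390² + 150²) = 417.9
|T(j390)| = 50 × 881 / 417.9 = 105.42
20 log₁₀(105.42) = 40.46 dB
∠(j390 + 790) = arctan(390/790) = 26.27°
∠(j390 + 150) = arctan(390/150) = 68.96°
∠T(j390) = 26.27° − 68.96° = -42.69°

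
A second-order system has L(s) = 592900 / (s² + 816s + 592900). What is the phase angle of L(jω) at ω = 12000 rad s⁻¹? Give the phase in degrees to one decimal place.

∠[(j12000)² + 816(j12000) + 592900] = ∠[-1.4341e+08 + j9.792e+06] = 176.09°
∠L(j12000) = −176.09° = -176.09°

-176.1°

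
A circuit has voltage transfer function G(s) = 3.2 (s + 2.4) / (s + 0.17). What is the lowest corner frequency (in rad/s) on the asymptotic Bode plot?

Break frequencies occur at each pole and zero magnitude: 0.17 rad/s, 2.4 rad/s.
The lowest is 0.17 rad/s.

0.17 rad/s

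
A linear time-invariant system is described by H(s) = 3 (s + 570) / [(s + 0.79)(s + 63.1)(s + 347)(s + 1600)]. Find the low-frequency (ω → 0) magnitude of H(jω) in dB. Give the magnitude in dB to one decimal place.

H(0) = 3 × 570 / (0.79 × 63.1 × 347 × 1600) = 6.1786e-05
20 log₁₀(6.1786e-05) = -84.18 dB

-84.2 dB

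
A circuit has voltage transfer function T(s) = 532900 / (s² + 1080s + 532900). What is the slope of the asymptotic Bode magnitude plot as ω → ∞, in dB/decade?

With 0 zeros and 2 poles, the high-frequency asymptotic slope is 20 × (0 − 2) = -40 dB/decade.

-40 dB/decade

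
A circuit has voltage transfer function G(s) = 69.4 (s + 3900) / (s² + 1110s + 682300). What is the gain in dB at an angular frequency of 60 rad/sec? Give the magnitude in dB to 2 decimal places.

|j60 + 3900| = √(60² + 3900²) = 3900
|(j60)² + 1110(j60) + 682300| = |6.787e+05 + j66600| = 6.82e+05
|G(j60)| = 69.4 × 3900 / 6.82e+05 = 0.39693
20 log₁₀(0.39693) = -8.026 dB

-8.03 dB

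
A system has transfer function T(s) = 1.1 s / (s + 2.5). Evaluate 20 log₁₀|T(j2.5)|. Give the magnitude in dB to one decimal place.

-2.2 dB

|j2.5| = 2.5
|j2.5 + 2.5| = √(2.5² + 2.5²) = 3.536
|T(j2.5)| = 1.1 × 2.5 / 3.536 = 0.77782
20 log₁₀(0.77782) = -2.18 dB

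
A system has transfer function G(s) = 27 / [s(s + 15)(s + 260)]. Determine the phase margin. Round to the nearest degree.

Gain crossover: |G(jω)| = 1 at ω ≈ 0.00692 rad/s.
∠G(j0.00692) = −90° − arctan(0.00692/15) − arctan(0.00692/260) ≈ -90.03°
PM = 180° + (-90.03°) = 89.97°

90 deg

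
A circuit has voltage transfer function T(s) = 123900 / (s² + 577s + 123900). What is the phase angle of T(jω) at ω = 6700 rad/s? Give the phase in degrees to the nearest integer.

-175°

∠[(j6700)² + 577(j6700) + 123900] = ∠[-4.4766e+07 + j3.8659e+06] = 175.06°
∠T(j6700) = −175.06° = -175.06°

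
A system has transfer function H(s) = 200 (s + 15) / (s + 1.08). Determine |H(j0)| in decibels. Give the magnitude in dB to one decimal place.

68.9 dB

H(0) = 200 × 15 / 1.08 = 2777.8
20 log₁₀(2777.8) = 68.87 dB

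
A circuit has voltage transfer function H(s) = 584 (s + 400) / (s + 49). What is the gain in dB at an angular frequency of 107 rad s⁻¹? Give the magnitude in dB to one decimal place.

66.3 dB

|j107 + 400| = √(107² + 400²) = 414.1
|j107 + 49| = √(107² + 49²) = 117.7
|H(j107)| = 584 × 414.1 / 117.7 = 2054.7
20 log₁₀(2054.7) = 66.26 dB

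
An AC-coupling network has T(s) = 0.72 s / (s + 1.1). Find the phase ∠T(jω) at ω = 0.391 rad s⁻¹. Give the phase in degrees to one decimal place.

70.4°

∠(j0.391) = 90.00°
∠(j0.391 + 1.1) = arctan(0.391/1.1) = 19.57°
∠T(j0.391) = 90.00° − 19.57° = 70.43°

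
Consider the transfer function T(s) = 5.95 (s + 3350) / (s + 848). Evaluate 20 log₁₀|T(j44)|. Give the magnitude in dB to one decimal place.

27.4 dB

|j44 + 3350| = √(44² + 3350²) = 3350
|j44 + 848| = √(44² + 848²) = 849.1
|T(j44)| = 5.95 × 3350 / 849.1 = 23.476
20 log₁₀(23.476) = 27.41 dB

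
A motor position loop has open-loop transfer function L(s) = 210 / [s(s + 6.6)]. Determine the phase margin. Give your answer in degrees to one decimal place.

25.6°

Gain crossover: |L(jω)| = 1 at ω ≈ 13.8 rad/s.
∠L(j13.8) = −90° − arctan(13.8/6.6) ≈ -154.38°
PM = 180° + (-154.38°) = 25.62°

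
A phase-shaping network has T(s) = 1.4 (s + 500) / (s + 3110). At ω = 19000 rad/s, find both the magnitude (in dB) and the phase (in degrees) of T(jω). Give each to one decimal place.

|T| = 2.8 dB, ∠T = 7.8°

|j19000 + 500| = √(19000² + 500²) = 1.901e+04
|j19000 + 3110| = √(19000² + 3110²) = 1.925e+04
|T(j19000)| = 1.4 × 1.901e+04 / 1.925e+04 = 1.3821
20 log₁₀(1.3821) = 2.81 dB
∠(j19000 + 500) = arctan(19000/500) = 88.49°
∠(j19000 + 3110) = arctan(19000/3110) = 80.70°
∠T(j19000) = 88.49° − 80.70° = 7.79°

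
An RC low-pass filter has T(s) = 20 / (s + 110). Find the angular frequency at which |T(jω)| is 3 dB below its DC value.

For a single-pole low-pass, the −3 dB point is at the pole: ω = 110 rad/s.

110 rad/s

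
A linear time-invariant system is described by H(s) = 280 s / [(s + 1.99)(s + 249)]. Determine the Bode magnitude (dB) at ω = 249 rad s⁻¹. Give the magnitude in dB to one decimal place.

|j249| = 249
|j249 + 1.99| = √(249² + 1.99²) = 249
|j249 + 249| = √(249² + 249²) = 352.1
|H(j249)| = 280 × 249 / (249 × 352.1) = 0.79511
20 log₁₀(0.79511) = -1.99 dB

-2.0 dB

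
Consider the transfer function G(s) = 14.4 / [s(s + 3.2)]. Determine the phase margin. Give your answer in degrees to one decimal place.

45.1 deg

Gain crossover: |G(jω)| = 1 at ω ≈ 3.19 rad/sec.
∠G(j3.19) = −90° − arctan(3.19/3.2) ≈ -134.89°
PM = 180° + (-134.89°) = 45.11°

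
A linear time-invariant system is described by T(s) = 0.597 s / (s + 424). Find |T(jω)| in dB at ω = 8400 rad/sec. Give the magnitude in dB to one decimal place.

-4.5 dB

|j8400| = 8400
|j8400 + 424| = √(8400² + 424²) = 8411
|T(j8400)| = 0.597 × 8400 / 8411 = 0.59624
20 log₁₀(0.59624) = -4.49 dB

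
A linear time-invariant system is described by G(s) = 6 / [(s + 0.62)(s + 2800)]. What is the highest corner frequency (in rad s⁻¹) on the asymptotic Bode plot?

2800 rad s⁻¹

Break frequencies occur at each pole and zero magnitude: 0.62 rad s⁻¹, 2800 rad s⁻¹.
The highest is 2800 rad s⁻¹.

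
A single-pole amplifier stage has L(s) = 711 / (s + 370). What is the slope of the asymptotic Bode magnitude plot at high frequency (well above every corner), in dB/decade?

-20 dB/decade

With 0 zeros and 1 pole, the high-frequency asymptotic slope is 20 × (0 − 1) = -20 dB/decade.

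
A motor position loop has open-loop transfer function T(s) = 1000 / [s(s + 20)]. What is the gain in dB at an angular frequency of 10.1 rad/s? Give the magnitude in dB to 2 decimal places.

|j10.1 + 20| = √(10.1² + 20²) = 22.41
|j10.1| = 10.1
|T(j10.1)| = 1000 / (22.41 × 10.1) = 4.419
20 log₁₀(4.419) = 12.906 dB

12.91 dB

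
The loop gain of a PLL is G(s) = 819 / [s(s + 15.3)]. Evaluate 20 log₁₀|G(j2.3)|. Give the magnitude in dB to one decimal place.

|j2.3 + 15.3| = √(2.3² + 15.3²) = 15.47
|j2.3| = 2.3
|G(j2.3)| = 819 / (15.47 × 2.3) = 23.015
20 log₁₀(23.015) = 27.24 dB

27.2 dB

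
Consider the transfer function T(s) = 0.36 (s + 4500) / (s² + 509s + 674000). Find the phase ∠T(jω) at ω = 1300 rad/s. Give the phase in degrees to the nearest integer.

∠(j1300 + 4500) = arctan(1300/4500) = 16.11°
∠[(j1300)² + 509(j1300) + 674000] = ∠[-1.016e+06 + j6.617e+05] = 146.92°
∠T(j1300) = 16.11° − 146.92° = -130.81°

-131°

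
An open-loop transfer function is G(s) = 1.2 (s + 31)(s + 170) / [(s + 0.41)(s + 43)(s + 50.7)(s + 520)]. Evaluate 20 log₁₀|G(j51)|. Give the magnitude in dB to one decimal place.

-80.0 dB

|j51 + 31| = √(51² + 31²) = 59.68
|j51 + 170| = √(51² + 170²) = 177.5
|j51 + 0.41| = √(51² + 0.41²) = 51
|j51 + 43| = √(51² + 43²) = 66.71
|j51 + 50.7| = √(51² + 50.7²) = 71.91
|j51 + 520| = √(51² + 520²) = 522.5
|G(j51)| = 1.2 × 59.68 × 177.5 / (51 × 66.71 × 71.91 × 522.5) = 9.9434e-05
20 log₁₀(9.9434e-05) = -80.05 dB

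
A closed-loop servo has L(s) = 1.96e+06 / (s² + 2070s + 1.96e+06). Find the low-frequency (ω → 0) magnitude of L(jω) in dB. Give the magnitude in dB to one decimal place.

0.0 dB

L(0) = 1.96e+06 / 1.96e+06 = 1
20 log₁₀(1) = 0.00 dB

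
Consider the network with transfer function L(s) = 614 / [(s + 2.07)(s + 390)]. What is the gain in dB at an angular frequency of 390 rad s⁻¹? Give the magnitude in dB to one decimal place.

-50.9 dB

|j390 + 2.07| = √(390² + 2.07²) = 390
|j390 + 390| = √(390² + 390²) = 551.5
|L(j390)| = 614 / (390 × 551.5) = 0.0028544
20 log₁₀(0.0028544) = -50.89 dB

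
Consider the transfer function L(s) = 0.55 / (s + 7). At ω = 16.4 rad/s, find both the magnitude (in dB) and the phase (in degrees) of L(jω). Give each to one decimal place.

|L| = -30.2 dB, ∠L = -66.9 deg

|j16.4 + 7| = √(16.4² + 7²) = 17.83
|L(j16.4)| = 0.55 / 17.83 = 0.030844
20 log₁₀(0.030844) = -30.22 dB
∠(j16.4 + 7) = arctan(16.4/7) = 66.89°
∠L(j16.4) = −66.89° = -66.89°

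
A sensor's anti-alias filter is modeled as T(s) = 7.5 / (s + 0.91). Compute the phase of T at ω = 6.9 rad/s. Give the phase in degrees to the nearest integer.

∠(j6.9 + 0.91) = arctan(6.9/0.91) = 82.49°
∠T(j6.9) = −82.49° = -82.49°

-82 deg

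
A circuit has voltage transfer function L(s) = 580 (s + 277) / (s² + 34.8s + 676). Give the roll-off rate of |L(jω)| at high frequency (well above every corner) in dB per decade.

-20 dB/decade

With 1 zero and 2 poles, the high-frequency asymptotic slope is 20 × (1 − 2) = -20 dB/decade.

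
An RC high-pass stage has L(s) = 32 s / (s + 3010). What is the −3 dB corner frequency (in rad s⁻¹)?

3010 rad s⁻¹

For a single-pole high-pass, the −3 dB point is at the pole: ω = 3010 rad s⁻¹.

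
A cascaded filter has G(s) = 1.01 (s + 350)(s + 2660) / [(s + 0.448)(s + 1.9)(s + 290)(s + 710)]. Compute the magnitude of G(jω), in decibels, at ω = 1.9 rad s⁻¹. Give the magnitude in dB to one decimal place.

|j1.9 + 350| = √(1.9² + 350²) = 350
|j1.9 + 2660| = √(1.9² + 2660²) = 2660
|j1.9 + 0.448| = √(1.9² + 0.448²) = 1.952
|j1.9 + 1.9| = √(1.9² + 1.9²) = 2.687
|j1.9 + 290| = √(1.9² + 290²) = 290
|j1.9 + 710| = √(1.9² + 710²) = 710
|G(j1.9)| = 1.01 × 350 × 2660 / (1.952 × 2.687 × 290 × 710) = 0.87064
20 log₁₀(0.87064) = -1.20 dB

-1.2 dB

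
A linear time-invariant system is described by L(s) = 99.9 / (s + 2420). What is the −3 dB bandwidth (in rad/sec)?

For a single-pole low-pass, the −3 dB point is at the pole: ω = 2420 rad/sec.

2420 rad/sec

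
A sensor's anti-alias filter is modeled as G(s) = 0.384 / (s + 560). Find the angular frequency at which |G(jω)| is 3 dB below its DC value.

560 rad s⁻¹

For a single-pole low-pass, the −3 dB point is at the pole: ω = 560 rad s⁻¹.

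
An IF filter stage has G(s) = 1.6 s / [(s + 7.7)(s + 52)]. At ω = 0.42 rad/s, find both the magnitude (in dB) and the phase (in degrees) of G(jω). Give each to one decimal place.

|G| = -55.5 dB, ∠G = 86.4 deg

|j0.42| = 0.42
|j0.42 + 7.7| = √(0.42² + 7.7²) = 7.711
|j0.42 + 52| = √(0.42² + 52²) = 52
|G(j0.42)| = 1.6 × 0.42 / (7.711 × 52) = 0.0016758
20 log₁₀(0.0016758) = -55.52 dB
∠(j0.42) = 90.00°
∠(j0.42 + 7.7) = arctan(0.42/7.7) = 3.12°
∠(j0.42 + 52) = arctan(0.42/52) = 0.46°
∠G(j0.42) = 90.00° − (3.12° + 0.46°) = 86.42°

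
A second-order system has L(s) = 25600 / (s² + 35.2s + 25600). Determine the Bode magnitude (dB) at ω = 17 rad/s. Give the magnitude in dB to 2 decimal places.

|(j17)² + 35.2(j17) + 25600| = |25311 + j598.4| = 2.532e+04
|L(j17)| = 25600 / 2.532e+04 = 1.0111
20 log₁₀(1.0111) = 0.096 dB

0.10 dB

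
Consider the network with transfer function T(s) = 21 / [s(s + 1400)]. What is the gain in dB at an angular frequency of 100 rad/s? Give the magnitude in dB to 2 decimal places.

-76.50 dB

|j100 + 1400| = √(100² + 1400²) = 1404
|j100| = 100
|T(j100)| = 21 / (1404 × 100) = 0.00014962
20 log₁₀(0.00014962) = -76.500 dB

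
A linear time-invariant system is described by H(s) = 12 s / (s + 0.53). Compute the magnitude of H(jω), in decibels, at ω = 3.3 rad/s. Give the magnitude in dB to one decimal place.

21.5 dB

|j3.3| = 3.3
|j3.3 + 0.53| = √(3.3² + 0.53²) = 3.342
|H(j3.3)| = 12 × 3.3 / 3.342 = 11.848
20 log₁₀(11.848) = 21.47 dB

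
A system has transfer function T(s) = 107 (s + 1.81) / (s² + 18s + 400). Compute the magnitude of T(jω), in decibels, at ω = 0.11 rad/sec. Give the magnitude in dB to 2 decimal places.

|j0.11 + 1.81| = √(0.11² + 1.81²) = 1.813
|(j0.11)² + 18(j0.11) + 400| = |399.99 + j1.98| = 400
|T(j0.11)| = 107 × 1.813 / 400 = 0.48508
20 log₁₀(0.48508) = -6.284 dB

-6.28 dB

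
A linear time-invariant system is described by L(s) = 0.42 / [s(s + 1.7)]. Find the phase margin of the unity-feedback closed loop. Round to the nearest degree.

82 deg

Gain crossover: |L(jω)| = 1 at ω ≈ 0.245 rad s⁻¹.
∠L(j0.245) = −90° − arctan(0.245/1.7) ≈ -98.19°
PM = 180° + (-98.19°) = 81.81°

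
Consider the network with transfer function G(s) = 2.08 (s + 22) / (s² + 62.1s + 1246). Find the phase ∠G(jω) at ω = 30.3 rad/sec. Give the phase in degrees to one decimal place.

-26.1°

∠(j30.3 + 22) = arctan(30.3/22) = 54.02°
∠[(j30.3)² + 62.1(j30.3) + 1246] = ∠[327.91 + j1881.6] = 80.11°
∠G(j30.3) = 54.02° − 80.11° = -26.10°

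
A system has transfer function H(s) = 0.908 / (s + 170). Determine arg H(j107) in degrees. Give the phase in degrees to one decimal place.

-32.2°

∠(j107 + 170) = arctan(107/170) = 32.19°
∠H(j107) = −32.19° = -32.19°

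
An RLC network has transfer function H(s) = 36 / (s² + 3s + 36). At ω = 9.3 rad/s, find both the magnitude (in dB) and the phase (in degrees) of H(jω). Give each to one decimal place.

|(j9.3)² + 3(j9.3) + 36| = |-50.49 + j27.9| = 57.69
|H(j9.3)| = 36 / 57.69 = 0.62407
20 log₁₀(0.62407) = -4.10 dB
∠[(j9.3)² + 3(j9.3) + 36] = ∠[-50.49 + j27.9] = 151.08°
∠H(j9.3) = −151.08° = -151.08°

|H| = -4.1 dB, ∠H = -151.1°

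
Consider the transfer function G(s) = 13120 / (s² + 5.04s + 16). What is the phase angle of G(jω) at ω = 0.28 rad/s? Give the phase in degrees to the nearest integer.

∠[(j0.28)² + 5.04(j0.28) + 16] = ∠[15.922 + j1.4112] = 5.07°
∠G(j0.28) = −5.07° = -5.07°

-5°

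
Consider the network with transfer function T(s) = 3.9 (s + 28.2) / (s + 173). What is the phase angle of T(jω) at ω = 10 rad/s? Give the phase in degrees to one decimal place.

∠(j10 + 28.2) = arctan(10/28.2) = 19.53°
∠(j10 + 173) = arctan(10/173) = 3.31°
∠T(j10) = 19.53° − 3.31° = 16.22°

16.2°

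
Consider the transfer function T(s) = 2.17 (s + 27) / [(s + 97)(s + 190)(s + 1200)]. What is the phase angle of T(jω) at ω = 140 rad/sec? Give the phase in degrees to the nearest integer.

-19°

∠(j140 + 27) = arctan(140/27) = 79.08°
∠(j140 + 97) = arctan(140/97) = 55.28°
∠(j140 + 190) = arctan(140/190) = 36.38°
∠(j140 + 1200) = arctan(140/1200) = 6.65°
∠T(j140) = 79.08° − (55.28° + 36.38° + 6.65°) = -19.24°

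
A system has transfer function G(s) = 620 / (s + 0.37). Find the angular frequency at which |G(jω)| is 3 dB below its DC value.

For a single-pole low-pass, the −3 dB point is at the pole: ω = 0.37 rad/s.

0.37 rad/s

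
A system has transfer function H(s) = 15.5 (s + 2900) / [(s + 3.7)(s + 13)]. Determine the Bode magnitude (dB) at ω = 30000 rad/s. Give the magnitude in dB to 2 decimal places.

-65.70 dB

|j30000 + 2900| = √(30000² + 2900²) = 3.014e+04
|j30000 + 3.7| = √(30000² + 3.7²) = 3e+04
|j30000 + 13| = √(30000² + 13²) = 3e+04
|H(j30000)| = 15.5 × 3.014e+04 / (3e+04 × 3e+04) = 0.00051907
20 log₁₀(0.00051907) = -65.695 dB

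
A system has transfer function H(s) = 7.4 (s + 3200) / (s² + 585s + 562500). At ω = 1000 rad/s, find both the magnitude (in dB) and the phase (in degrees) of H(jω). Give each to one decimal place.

|j1000 + 3200| = √(1000² + 3200²) = 3353
|(j1000)² + 585(j1000) + 562500| = |-4.375e+05 + j5.85e+05| = 7.305e+05
|H(j1000)| = 7.4 × 3353 / 7.305e+05 = 0.033962
20 log₁₀(0.033962) = -29.38 dB
∠(j1000 + 3200) = arctan(1000/3200) = 17.35°
∠[(j1000)² + 585(j1000) + 562500] = ∠[-4.375e+05 + j5.85e+05] = 126.79°
∠H(j1000) = 17.35° − 126.79° = -109.44°

|H| = -29.4 dB, ∠H = -109.4 deg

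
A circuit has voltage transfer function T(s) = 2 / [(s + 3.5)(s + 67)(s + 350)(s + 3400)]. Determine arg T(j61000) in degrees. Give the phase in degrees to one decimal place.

-356.4°

∠(j61000 + 3.5) = arctan(61000/3.5) = 90.00°
∠(j61000 + 67) = arctan(61000/67) = 89.94°
∠(j61000 + 350) = arctan(61000/350) = 89.67°
∠(j61000 + 3400) = arctan(61000/3400) = 86.81°
∠T(j61000) = − (90.00° + 89.94° + 89.67° + 86.81°) = -356.41°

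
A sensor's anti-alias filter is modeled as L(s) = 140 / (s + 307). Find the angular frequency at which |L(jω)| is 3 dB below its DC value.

307 rad/s

For a single-pole low-pass, the −3 dB point is at the pole: ω = 307 rad/s.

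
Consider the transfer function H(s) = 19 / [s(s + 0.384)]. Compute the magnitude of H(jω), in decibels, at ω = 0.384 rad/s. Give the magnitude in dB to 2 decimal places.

39.19 dB

|j0.384 + 0.384| = √(0.384² + 0.384²) = 0.5431
|j0.384| = 0.384
|H(j0.384)| = 19 / (0.5431 × 0.384) = 91.112
20 log₁₀(91.112) = 39.192 dB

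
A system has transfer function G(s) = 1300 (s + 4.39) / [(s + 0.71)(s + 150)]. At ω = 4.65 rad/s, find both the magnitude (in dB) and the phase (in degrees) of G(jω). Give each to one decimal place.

|G| = 21.4 dB, ∠G = -36.4°

|j4.65 + 4.39| = √(4.65² + 4.39²) = 6.395
|j4.65 + 0.71| = √(4.65² + 0.71²) = 4.704
|j4.65 + 150| = √(4.65² + 150²) = 150.1
|G(j4.65)| = 1300 × 6.395 / (4.704 × 150.1) = 11.777
20 log₁₀(11.777) = 21.42 dB
∠(j4.65 + 4.39) = arctan(4.65/4.39) = 46.65°
∠(j4.65 + 0.71) = arctan(4.65/0.71) = 81.32°
∠(j4.65 + 150) = arctan(4.65/150) = 1.78°
∠G(j4.65) = 46.65° − (81.32° + 1.78°) = -36.45°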